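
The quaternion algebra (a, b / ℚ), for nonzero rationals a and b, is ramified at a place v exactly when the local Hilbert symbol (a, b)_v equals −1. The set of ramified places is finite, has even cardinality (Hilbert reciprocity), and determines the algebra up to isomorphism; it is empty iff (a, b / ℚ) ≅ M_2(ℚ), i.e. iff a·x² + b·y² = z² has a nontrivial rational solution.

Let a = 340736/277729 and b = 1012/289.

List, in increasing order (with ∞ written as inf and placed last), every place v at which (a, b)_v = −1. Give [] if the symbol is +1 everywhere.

(a, b) ≡ (11, 253) mod (ℚ^×)²; places V = {2, 11, 17, 23, 31, ∞}.
(a,b)_2: α=8, β=2; u≡3, v≡5 (mod 8); ε(u)ε(v)=1·0, αω(v)=8·1, βω(u)=2·1; sum ≡ 0  ⇒  +1.
(a,b)_17: α=-2, u≡10; β=-2, v≡9 (mod 17); (10|17)=-1, (9|17)=+1; sign (−1)^0·-1^-2·+1^-2 = +1.
(a,b)_∞: sgn(11)=+, sgn(253)=+, so +1.
(a,b)_23: α=0, u≡15; β=1, v≡14 (mod 23); (15|23)=-1, (14|23)=-1; sign (−1)^0·-1^1·-1^0 = -1.
(a,b)_31: α=-2, u≡17; β=0, v≡2 (mod 31); (17|31)=-1, (2|31)=+1; sign (−1)^0·-1^0·+1^-2 = +1.
(a,b)_11: α=3, u≡3; β=1, v≡5 (mod 11); (3|11)=+1, (5|11)=+1; sign (−1)^1·+1^1·+1^3 = -1.
(11, 253 / ℚ) ramifies at {11, 23}: a division algebra.

[11, 23]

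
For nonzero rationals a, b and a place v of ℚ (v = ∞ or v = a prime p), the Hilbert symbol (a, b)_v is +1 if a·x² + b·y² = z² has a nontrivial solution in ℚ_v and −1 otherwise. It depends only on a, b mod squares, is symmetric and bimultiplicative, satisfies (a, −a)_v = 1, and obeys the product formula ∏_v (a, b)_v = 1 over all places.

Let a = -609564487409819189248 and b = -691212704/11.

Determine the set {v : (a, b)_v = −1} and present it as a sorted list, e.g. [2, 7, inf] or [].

[2, inf]

(a, b) ≡ (-38038, -2926) mod (ℚ^×)²; places V = {2, 7, 11, 13, 19, 31, ∞}.
(a,b)_∞: sgn(-38038)=−, sgn(-2926)=−, so -1.
(a,b)_31: α=0, u≡3; β=2, v≡28 (mod 31); (3|31)=-1, (28|31)=+1; sign (−1)^0·-1^2·+1^0 = +1.
(a,b)_2: α=19, β=5; u≡5, v≡1 (mod 8); ε(u)ε(v)=0·0, αω(v)=19·0, βω(u)=5·1; sum ≡ 1  ⇒  -1.
(a,b)_11: α=3, u≡6; β=-1, v≡5 (mod 11); (6|11)=-1, (5|11)=+1; sign (−1)^1·-1^-1·+1^3 = +1.
(a,b)_7: α=3, u≡5; β=1, v≡4 (mod 7); (5|7)=-1, (4|7)=+1; sign (−1)^1·-1^1·+1^3 = +1.
(a,b)_19: α=3, u≡10; β=1, v≡11 (mod 19); (10|19)=-1, (11|19)=+1; sign (−1)^1·-1^1·+1^3 = +1.
(a,b)_13: α=5, u≡10; β=2, v≡4 (mod 13); (10|13)=+1, (4|13)=+1; sign (−1)^0·+1^2·+1^5 = +1.
(-38038, -2926 / ℚ) ramifies at {2, ∞}: a division algebra.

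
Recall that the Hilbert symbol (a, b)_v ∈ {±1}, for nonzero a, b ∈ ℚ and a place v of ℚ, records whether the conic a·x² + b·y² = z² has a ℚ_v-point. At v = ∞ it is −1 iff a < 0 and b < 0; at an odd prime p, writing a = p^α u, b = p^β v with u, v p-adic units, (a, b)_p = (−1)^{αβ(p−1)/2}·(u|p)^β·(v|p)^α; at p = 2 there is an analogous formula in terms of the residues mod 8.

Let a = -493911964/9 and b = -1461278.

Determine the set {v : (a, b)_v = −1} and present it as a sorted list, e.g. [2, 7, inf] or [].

(a, b) ≡ (-14911, -29822) mod (ℚ^×)²; places V = {2, 3, 7, 13, 31, 37, ∞}.
(a,b)_31: α=1, u≡6; β=1, v≡13 (mod 31); (6|31)=-1, (13|31)=-1; sign (−1)^1·-1^1·-1^1 = -1.
(a,b)_3: α=-2, u≡2; β=0, v≡1 (mod 3); (2|3)=-1, (1|3)=+1; sign (−1)^0·-1^0·+1^-2 = +1.
(a,b)_∞: sgn(-14911)=−, sgn(-29822)=−, so -1.
(a,b)_2: α=2, β=1; u≡1, v≡1 (mod 8); ε(u)ε(v)=0·0, αω(v)=2·0, βω(u)=1·0; sum ≡ 0  ⇒  +1.
(a,b)_13: α=3, u≡4; β=1, v≡5 (mod 13); (4|13)=+1, (5|13)=-1; sign (−1)^0·+1^1·-1^3 = -1.
(a,b)_37: α=1, u≡4; β=1, v≡22 (mod 37); (4|37)=+1, (22|37)=-1; sign (−1)^0·+1^1·-1^1 = -1.
(a,b)_7: α=2, u≡5; β=2, v≡5 (mod 7); (5|7)=-1, (5|7)=-1; sign (−1)^0·-1^2·-1^2 = +1.
|Ram(-14911, -29822)| = 4, even; anisotropic at {13, 31, 37, ∞}.

[13, 31, 37, inf]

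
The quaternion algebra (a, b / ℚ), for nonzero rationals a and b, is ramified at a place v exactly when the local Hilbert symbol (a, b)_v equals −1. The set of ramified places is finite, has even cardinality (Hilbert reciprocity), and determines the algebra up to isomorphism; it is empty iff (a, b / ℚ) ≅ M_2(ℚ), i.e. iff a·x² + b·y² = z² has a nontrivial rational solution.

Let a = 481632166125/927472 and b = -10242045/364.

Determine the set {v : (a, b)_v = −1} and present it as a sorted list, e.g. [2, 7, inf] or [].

(a, b) ≡ (35, -95095) mod (ℚ^×)²; places V = {2, 3, 5, 7, 11, 13, 19, ∞}.
(a,b)_13: α=-2, u≡3; β=-1, v≡9 (mod 13); (3|13)=+1, (9|13)=+1; sign (−1)^0·+1^-1·+1^-2 = +1.
(a,b)_∞: sgn(35)=+, sgn(-95095)=−, so +1.
(a,b)_5: α=3, u≡2; β=1, v≡4 (mod 5); (2|5)=-1, (4|5)=+1; sign (−1)^0·-1^1·+1^3 = -1.
(a,b)_11: α=4, u≡6; β=3, v≡5 (mod 11); (6|11)=-1, (5|11)=+1; sign (−1)^0·-1^3·+1^4 = -1.
(a,b)_7: α=-3, u≡6; β=-1, v≡4 (mod 7); (6|7)=-1, (4|7)=+1; sign (−1)^1·-1^-1·+1^-3 = +1.
(a,b)_19: α=2, u≡5; β=1, v≡17 (mod 19); (5|19)=+1, (17|19)=+1; sign (−1)^0·+1^1·+1^2 = +1.
(a,b)_3: α=6, u≡2; β=4, v≡2 (mod 3); (2|3)=-1, (2|3)=-1; sign (−1)^0·-1^4·-1^6 = +1.
(a,b)_2: α=-4, β=-2; u≡3, v≡1 (mod 8); ε(u)ε(v)=1·0, αω(v)=-4·0, βω(u)=-2·1; sum ≡ 0  ⇒  +1.
Ram(35, -95095) = {5, 11}; no ℚ_5-point on the conic.

[5, 11]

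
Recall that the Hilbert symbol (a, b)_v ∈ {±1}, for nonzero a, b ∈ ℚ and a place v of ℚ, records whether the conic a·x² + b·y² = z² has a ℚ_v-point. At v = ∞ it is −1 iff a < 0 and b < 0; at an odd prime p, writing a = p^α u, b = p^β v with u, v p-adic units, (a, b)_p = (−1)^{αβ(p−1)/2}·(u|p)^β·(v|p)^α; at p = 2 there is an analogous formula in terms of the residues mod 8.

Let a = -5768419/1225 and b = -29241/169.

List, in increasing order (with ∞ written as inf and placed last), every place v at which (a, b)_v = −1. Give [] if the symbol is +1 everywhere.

Mod squares: a ≡ -19, b ≡ -1. Check v ∈ {∞, 2, 3, 5, 7, 13, 19, 29}.
v=3: a=3^0·(≡2), b=3^4·(≡2) mod 3; (2|3)=-1, (2|3)=-1; (−1)^{0·4·1}·(-1)^4·(-1)^0 = +1.
v=19: a=19^3·(≡10), b=19^2·(≡12) mod 19; (10|19)=-1, (12|19)=-1; (−1)^{3·2·9}·(-1)^2·(-1)^3 = -1.
v=2: v_2(a)=0, v_2(b)=0; units ≡ 5, 7 (mod 8); ε·ε+αω+βω = 0·1+0·0+0·1 ≡ 0  ⇒  (a,b)_2 = +1.
v=7: a=7^-2·(≡2), b=7^0·(≡5) mod 7; (2|7)=+1, (5|7)=-1; (−1)^{-2·0·3}·(+1)^0·(-1)^-2 = +1.
v=5: a=5^-2·(≡4), b=5^0·(≡1) mod 5; (4|5)=+1, (1|5)=+1; (−1)^{-2·0·2}·(+1)^0·(+1)^-2 = +1.
v=13: a=13^0·(≡2), b=13^-2·(≡9) mod 13; (2|13)=-1, (9|13)=+1; (−1)^{0·-2·6}·(-1)^-2·(+1)^0 = +1.
v=∞: -19 < 0 and -1 < 0  ⇒  (a,b)_∞ = -1.
v=29: a=29^2·(≡2), b=29^0·(≡25) mod 29; (2|29)=-1, (25|29)=+1; (−1)^{2·0·14}·(-1)^0·(+1)^2 = +1.
Ram(-19, -1) = {19, ∞}; no ℚ_19-point on the conic.

[19, inf]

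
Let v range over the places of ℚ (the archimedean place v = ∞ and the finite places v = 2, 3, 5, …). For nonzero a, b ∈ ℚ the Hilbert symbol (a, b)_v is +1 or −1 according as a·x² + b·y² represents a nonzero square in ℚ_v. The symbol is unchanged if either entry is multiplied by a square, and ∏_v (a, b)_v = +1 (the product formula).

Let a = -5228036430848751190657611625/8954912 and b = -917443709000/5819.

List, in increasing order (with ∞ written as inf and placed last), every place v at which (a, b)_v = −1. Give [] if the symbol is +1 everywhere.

(a, b) ≡ (-27170, -248710) mod (ℚ^×)²; places V = {2, 5, 7, 11, 13, 17, 19, 23, ∞}.
(a,b)_13: α=5, u≡4; β=2, v≡7 (mod 13); (4|13)=+1, (7|13)=-1; sign (−1)^0·+1^2·-1^5 = -1.
(a,b)_11: α=5, u≡4; β=-1, v≡6 (mod 11); (4|11)=+1, (6|11)=-1; sign (−1)^1·+1^-1·-1^5 = +1.
(a,b)_2: α=-5, β=3; u≡7, v≡5 (mod 8); ε(u)ε(v)=1·0, αω(v)=-5·1, βω(u)=3·0; sum ≡ 1  ⇒  -1.
(a,b)_7: α=10, u≡1; β=5, v≡4 (mod 7); (1|7)=+1, (4|7)=+1; sign (−1)^0·+1^5·+1^10 = +1.
(a,b)_5: α=3, u≡1; β=3, v≡2 (mod 5); (1|5)=+1, (2|5)=-1; sign (−1)^0·+1^3·-1^3 = -1.
(a,b)_23: α=-4, u≡9; β=-2, v≡2 (mod 23); (9|23)=+1, (2|23)=+1; sign (−1)^0·+1^-2·+1^-4 = +1.
(a,b)_19: α=5, u≡18; β=1, v≡16 (mod 19); (18|19)=-1, (16|19)=+1; sign (−1)^1·-1^1·+1^5 = +1.
(a,b)_∞: sgn(-27170)=−, sgn(-248710)=−, so -1.
(a,b)_17: α=0, u≡1; β=1, v≡14 (mod 17); (1|17)=+1, (14|17)=-1; sign (−1)^0·+1^1·-1^0 = +1.
(-27170, -248710 / ℚ) ramifies at {2, 5, 13, ∞}: a division algebra.

[2, 5, 13, inf]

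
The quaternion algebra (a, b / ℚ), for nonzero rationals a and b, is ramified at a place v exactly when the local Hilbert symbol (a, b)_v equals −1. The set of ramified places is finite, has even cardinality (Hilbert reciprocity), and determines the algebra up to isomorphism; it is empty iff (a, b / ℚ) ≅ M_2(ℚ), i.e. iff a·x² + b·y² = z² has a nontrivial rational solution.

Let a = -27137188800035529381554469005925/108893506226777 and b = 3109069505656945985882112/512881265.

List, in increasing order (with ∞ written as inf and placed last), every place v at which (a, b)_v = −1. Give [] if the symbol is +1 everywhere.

[2, 11]

Mod squares: a ≡ -221, b ≡ 27170. Check v ∈ {∞, 2, 3, 5, 7, 11, 13, 17, 19, 53}.
v=7: a=7^4·(≡3), b=7^4·(≡6) mod 7; (3|7)=-1, (6|7)=-1; (−1)^{4·4·3}·(-1)^4·(-1)^4 = +1.
v=17: a=17^-3·(≡16), b=17^0·(≡16) mod 17; (16|17)=+1, (16|17)=+1; (−1)^{-3·0·8}·(+1)^0·(+1)^-3 = +1.
v=5: a=5^2·(≡4), b=5^-1·(≡4) mod 5; (4|5)=+1, (4|5)=+1; (−1)^{2·-1·2}·(+1)^-1·(+1)^2 = +1.
v=11: a=11^4·(≡8), b=11^3·(≡7) mod 11; (8|11)=-1, (7|11)=-1; (−1)^{4·3·5}·(-1)^3·(-1)^4 = -1.
v=53: a=53^-6·(≡38), b=53^-4·(≡35) mod 53; (38|53)=+1, (35|53)=-1; (−1)^{-6·-4·26}·(+1)^-4·(-1)^-6 = +1.
v=19: a=19^10·(≡16), b=19^7·(≡1) mod 19; (16|19)=+1, (1|19)=+1; (−1)^{10·7·9}·(+1)^7·(+1)^10 = +1.
v=∞: -221 < 0 and 27170 > 0  ⇒  (a,b)_∞ = +1.
v=2: v_2(a)=0, v_2(b)=11; units ≡ 3, 1 (mod 8); ε·ε+αω+βω = 1·0+0·0+11·1 ≡ 1  ⇒  (a,b)_2 = -1.
v=3: a=3^18·(≡1), b=3^12·(≡2) mod 3; (1|3)=+1, (2|3)=-1; (−1)^{18·12·1}·(+1)^12·(-1)^18 = +1.
v=13: a=13^1·(≡9), b=13^-1·(≡12) mod 13; (9|13)=+1, (12|13)=+1; (−1)^{1·-1·6}·(+1)^-1·(+1)^1 = +1.
|Ram(-221, 27170)| = 2, even; anisotropic at {2, 11}.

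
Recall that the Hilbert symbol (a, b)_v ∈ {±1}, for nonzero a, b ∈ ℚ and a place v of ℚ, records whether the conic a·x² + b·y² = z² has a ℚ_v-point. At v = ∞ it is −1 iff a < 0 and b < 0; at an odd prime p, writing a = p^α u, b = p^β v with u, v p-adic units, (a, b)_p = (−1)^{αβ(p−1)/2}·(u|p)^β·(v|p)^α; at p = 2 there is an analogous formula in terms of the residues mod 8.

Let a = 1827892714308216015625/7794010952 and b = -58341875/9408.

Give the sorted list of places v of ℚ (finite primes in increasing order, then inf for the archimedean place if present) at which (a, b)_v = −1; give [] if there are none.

[3, 11]

(a, b) ≡ (7106, -969) mod (ℚ^×)²; places V = {2, 3, 5, 7, 11, 13, 17, 19, ∞}.
(a,b)_7: α=-8, u≡4; β=-2, v≡1 (mod 7); (4|7)=+1, (1|7)=+1; sign (−1)^0·+1^-2·+1^-8 = +1.
(a,b)_3: α=0, u≡2; β=-1, v≡1 (mod 3); (2|3)=-1, (1|3)=+1; sign (−1)^0·-1^-1·+1^0 = -1.
(a,b)_19: α=5, u≡18; β=1, v≡1 (mod 19); (18|19)=-1, (1|19)=+1; sign (−1)^1·-1^1·+1^5 = +1.
(a,b)_5: α=8, u≡4; β=4, v≡1 (mod 5); (4|5)=+1, (1|5)=+1; sign (−1)^0·+1^4·+1^8 = +1.
(a,b)_∞: sgn(7106)=+, sgn(-969)=−, so +1.
(a,b)_2: α=-3, β=-6; u≡1, v≡7 (mod 8); ε(u)ε(v)=0·1, αω(v)=-3·0, βω(u)=-6·0; sum ≡ 0  ⇒  +1.
(a,b)_17: α=5, u≡14; β=3, v≡6 (mod 17); (14|17)=-1, (6|17)=-1; sign (−1)^0·-1^3·-1^5 = +1.
(a,b)_11: α=3, u≡2; β=0, v≡8 (mod 11); (2|11)=-1, (8|11)=-1; sign (−1)^0·-1^0·-1^3 = -1.
(a,b)_13: α=-2, u≡2; β=0, v≡5 (mod 13); (2|13)=-1, (5|13)=-1; sign (−1)^0·-1^0·-1^-2 = +1.
(7106, -969 / ℚ) ramifies at {3, 11}: a division algebra.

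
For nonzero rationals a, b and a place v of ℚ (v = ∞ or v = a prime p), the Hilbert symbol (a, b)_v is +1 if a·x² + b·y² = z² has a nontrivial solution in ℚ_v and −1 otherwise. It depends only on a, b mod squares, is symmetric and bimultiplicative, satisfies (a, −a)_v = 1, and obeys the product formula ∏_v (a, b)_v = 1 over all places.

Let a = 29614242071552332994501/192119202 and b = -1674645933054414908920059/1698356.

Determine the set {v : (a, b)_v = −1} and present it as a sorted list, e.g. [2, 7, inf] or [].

(a, b) ≡ (27606202, -108199) mod (ℚ^×)²; places V = {2, 3, 7, 11, 13, 19, 29, 41, 43, 47, ∞}.
(a,b)_3: α=-8, u≡1; β=2, v≡2 (mod 3); (1|3)=+1, (2|3)=-1; sign (−1)^0·+1^2·-1^-8 = +1.
(a,b)_11: α=-4, u≡2; β=-4, v≡7 (mod 11); (2|11)=-1, (7|11)=-1; sign (−1)^0·-1^-4·-1^-4 = +1.
(a,b)_13: α=3, u≡3; β=3, v≡9 (mod 13); (3|13)=+1, (9|13)=+1; sign (−1)^0·+1^3·+1^3 = +1.
(a,b)_29: α=1, u≡1; β=-1, v≡17 (mod 29); (1|29)=+1, (17|29)=-1; sign (−1)^0·+1^-1·-1^1 = -1.
(a,b)_7: α=0, u≡1; β=3, v≡6 (mod 7); (1|7)=+1, (6|7)=-1; sign (−1)^0·+1^3·-1^0 = +1.
(a,b)_43: α=4, u≡12; β=4, v≡26 (mod 43); (12|43)=-1, (26|43)=-1; sign (−1)^0·-1^4·-1^4 = +1.
(a,b)_47: α=3, u≡14; β=4, v≡3 (mod 47); (14|47)=+1, (3|47)=+1; sign (−1)^0·+1^4·+1^3 = +1.
(a,b)_41: α=3, u≡33; β=1, v≡38 (mod 41); (33|41)=+1, (38|41)=-1; sign (−1)^0·+1^1·-1^3 = -1.
(a,b)_19: α=1, u≡7; β=2, v≡4 (mod 19); (7|19)=+1, (4|19)=+1; sign (−1)^0·+1^2·+1^1 = +1.
(a,b)_2: α=-1, β=-2; u≡5, v≡1 (mod 8); ε(u)ε(v)=0·0, αω(v)=-1·0, βω(u)=-2·1; sum ≡ 0  ⇒  +1.
(a,b)_∞: sgn(27606202)=+, sgn(-108199)=−, so +1.
Ram(27606202, -108199) = {29, 41}; no ℚ_29-point on the conic.

[29, 41]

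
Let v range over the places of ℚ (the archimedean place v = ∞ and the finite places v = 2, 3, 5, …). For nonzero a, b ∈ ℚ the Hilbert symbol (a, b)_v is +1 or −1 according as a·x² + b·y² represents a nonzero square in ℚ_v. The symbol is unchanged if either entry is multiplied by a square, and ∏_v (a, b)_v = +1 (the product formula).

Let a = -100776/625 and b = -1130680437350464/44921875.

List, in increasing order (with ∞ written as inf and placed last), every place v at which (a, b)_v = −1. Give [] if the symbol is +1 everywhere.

(a, b) ≡ (-25194, -115) mod (ℚ^×)²; places V = {2, 3, 5, 7, 11, 13, 17, 19, 23, ∞}.
(a,b)_11: α=0, u≡8; β=2, v≡7 (mod 11); (8|11)=-1, (7|11)=-1; sign (−1)^0·-1^2·-1^0 = +1.
(a,b)_23: α=0, u≡14; β=-1, v≡3 (mod 23); (14|23)=-1, (3|23)=+1; sign (−1)^0·-1^-1·+1^0 = -1.
(a,b)_13: α=1, u≡9; β=4, v≡11 (mod 13); (9|13)=+1, (11|13)=-1; sign (−1)^0·+1^4·-1^1 = -1.
(a,b)_7: α=0, u≡5; β=2, v≡1 (mod 7); (5|7)=-1, (1|7)=+1; sign (−1)^0·-1^2·+1^0 = +1.
(a,b)_∞: sgn(-25194)=−, sgn(-115)=−, so -1.
(a,b)_3: α=1, u≡2; β=0, v≡2 (mod 3); (2|3)=-1, (2|3)=-1; sign (−1)^0·-1^0·-1^1 = -1.
(a,b)_5: α=-4, u≡4; β=-9, v≡2 (mod 5); (4|5)=+1, (2|5)=-1; sign (−1)^0·+1^-9·-1^-4 = +1.
(a,b)_17: α=1, u≡3; β=2, v≡1 (mod 17); (3|17)=-1, (1|17)=+1; sign (−1)^0·-1^2·+1^1 = +1.
(a,b)_2: α=3, β=6; u≡3, v≡5 (mod 8); ε(u)ε(v)=1·0, αω(v)=3·1, βω(u)=6·1; sum ≡ 1  ⇒  -1.
(a,b)_19: α=1, u≡11; β=2, v≡10 (mod 19); (11|19)=+1, (10|19)=-1; sign (−1)^0·+1^2·-1^1 = -1.
Ram(-25194, -115) = {2, 3, 13, 19, 23, ∞}; no ℚ_2-point on the conic.

[2, 3, 13, 19, 23, inf]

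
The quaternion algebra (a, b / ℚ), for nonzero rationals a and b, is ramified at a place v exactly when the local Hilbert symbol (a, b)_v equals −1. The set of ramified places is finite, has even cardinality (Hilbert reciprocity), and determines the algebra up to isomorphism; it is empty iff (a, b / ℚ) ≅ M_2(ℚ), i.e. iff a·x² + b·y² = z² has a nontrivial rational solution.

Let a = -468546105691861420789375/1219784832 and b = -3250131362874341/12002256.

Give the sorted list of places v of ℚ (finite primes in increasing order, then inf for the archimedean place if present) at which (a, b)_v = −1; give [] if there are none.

[19, 29, 37, inf]

(a, b) ≡ (-1406, -609) mod (ℚ^×)²; places V = {2, 3, 5, 7, 11, 19, 29, 37, ∞}.
(a,b)_5: α=4, u≡1; β=0, v≡4 (mod 5); (1|5)=+1, (4|5)=+1; sign (−1)^0·+1^0·+1^4 = +1.
(a,b)_7: α=-6, u≡2; β=-3, v≡1 (mod 7); (2|7)=+1, (1|7)=+1; sign (−1)^0·+1^-3·+1^-6 = +1.
(a,b)_∞: sgn(-1406)=−, sgn(-609)=−, so -1.
(a,b)_11: α=0, u≡2; β=2, v≡6 (mod 11); (2|11)=-1, (6|11)=-1; sign (−1)^0·-1^2·-1^0 = +1.
(a,b)_19: α=3, u≡8; β=2, v≡18 (mod 19); (8|19)=-1, (18|19)=-1; sign (−1)^0·-1^2·-1^3 = -1.
(a,b)_37: α=9, u≡3; β=6, v≡22 (mod 37); (3|37)=+1, (22|37)=-1; sign (−1)^0·+1^6·-1^9 = -1.
(a,b)_2: α=-7, β=-4; u≡1, v≡7 (mod 8); ε(u)ε(v)=0·1, αω(v)=-7·0, βω(u)=-4·0; sum ≡ 0  ⇒  +1.
(a,b)_3: α=-4, u≡1; β=-7, v≡1 (mod 3); (1|3)=+1, (1|3)=+1; sign (−1)^0·+1^-7·+1^-4 = +1.
(a,b)_29: α=2, u≡2; β=1, v≡11 (mod 29); (2|29)=-1, (11|29)=-1; sign (−1)^0·-1^1·-1^2 = -1.
Ram(-1406, -609) = {19, 29, 37, ∞}; no ℚ_19-point on the conic.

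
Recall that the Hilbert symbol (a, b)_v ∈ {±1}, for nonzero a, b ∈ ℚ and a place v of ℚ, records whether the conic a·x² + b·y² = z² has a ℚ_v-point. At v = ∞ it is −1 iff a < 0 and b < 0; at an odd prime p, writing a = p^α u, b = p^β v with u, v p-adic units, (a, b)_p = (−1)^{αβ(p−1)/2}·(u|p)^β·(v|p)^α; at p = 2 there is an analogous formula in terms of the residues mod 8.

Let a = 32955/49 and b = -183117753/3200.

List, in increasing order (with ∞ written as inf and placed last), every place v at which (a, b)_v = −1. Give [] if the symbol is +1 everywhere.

(a, b) ≡ (195, -546) mod (ℚ^×)²; places V = {2, 3, 5, 7, 13, ∞}.
(a,b)_3: α=1, u≡2; β=5, v≡1 (mod 3); (2|3)=-1, (1|3)=+1; sign (−1)^1·-1^5·+1^1 = +1.
(a,b)_∞: sgn(195)=+, sgn(-546)=−, so +1.
(a,b)_5: α=1, u≡4; β=-2, v≡4 (mod 5); (4|5)=+1, (4|5)=+1; sign (−1)^0·+1^-2·+1^1 = +1.
(a,b)_13: α=3, u≡8; β=3, v≡10 (mod 13); (8|13)=-1, (10|13)=+1; sign (−1)^0·-1^3·+1^3 = -1.
(a,b)_7: α=-2, u≡6; β=3, v≡5 (mod 7); (6|7)=-1, (5|7)=-1; sign (−1)^0·-1^3·-1^-2 = -1.
(a,b)_2: α=0, β=-7; u≡3, v≡7 (mod 8); ε(u)ε(v)=1·1, αω(v)=0·0, βω(u)=-7·1; sum ≡ 0  ⇒  +1.
Ram(195, -546) = {7, 13}; no ℚ_7-point on the conic.

[7, 13]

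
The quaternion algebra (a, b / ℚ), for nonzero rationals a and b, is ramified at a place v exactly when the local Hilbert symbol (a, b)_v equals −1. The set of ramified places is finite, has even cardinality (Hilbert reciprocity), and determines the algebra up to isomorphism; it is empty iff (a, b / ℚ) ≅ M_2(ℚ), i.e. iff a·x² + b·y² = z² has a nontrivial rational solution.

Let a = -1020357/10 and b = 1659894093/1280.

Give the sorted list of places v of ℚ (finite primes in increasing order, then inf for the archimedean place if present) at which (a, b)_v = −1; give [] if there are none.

[3, 5, 13, 19]

Mod squares: a ≡ -125970, b ≡ 62985. Check v ∈ {∞, 2, 3, 5, 11, 13, 17, 19}.
v=∞: -125970 < 0 and 62985 > 0  ⇒  (a,b)_∞ = +1.
v=2: v_2(a)=-1, v_2(b)=-8; units ≡ 7, 1 (mod 8); ε·ε+αω+βω = 1·0+-1·0+-8·0 ≡ 0  ⇒  (a,b)_2 = +1.
v=3: a=3^5·(≡1), b=3^3·(≡1) mod 3; (1|3)=+1, (1|3)=+1; (−1)^{5·3·1}·(+1)^3·(+1)^5 = -1.
v=11: a=11^0·(≡8), b=11^4·(≡10) mod 11; (8|11)=-1, (10|11)=-1; (−1)^{0·4·5}·(-1)^4·(-1)^0 = +1.
v=19: a=19^1·(≡1), b=19^1·(≡7) mod 19; (1|19)=+1, (7|19)=+1; (−1)^{1·1·9}·(+1)^1·(+1)^1 = -1.
v=17: a=17^1·(≡4), b=17^1·(≡4) mod 17; (4|17)=+1, (4|17)=+1; (−1)^{1·1·8}·(+1)^1·(+1)^1 = +1.
v=13: a=13^1·(≡7), b=13^1·(≡12) mod 13; (7|13)=-1, (12|13)=+1; (−1)^{1·1·6}·(-1)^1·(+1)^1 = -1.
v=5: a=5^-1·(≡4), b=5^-1·(≡3) mod 5; (4|5)=+1, (3|5)=-1; (−1)^{-1·-1·2}·(+1)^-1·(-1)^-1 = -1.
|Ram(-125970, 62985)| = 4, even; anisotropic at {3, 5, 13, 19}.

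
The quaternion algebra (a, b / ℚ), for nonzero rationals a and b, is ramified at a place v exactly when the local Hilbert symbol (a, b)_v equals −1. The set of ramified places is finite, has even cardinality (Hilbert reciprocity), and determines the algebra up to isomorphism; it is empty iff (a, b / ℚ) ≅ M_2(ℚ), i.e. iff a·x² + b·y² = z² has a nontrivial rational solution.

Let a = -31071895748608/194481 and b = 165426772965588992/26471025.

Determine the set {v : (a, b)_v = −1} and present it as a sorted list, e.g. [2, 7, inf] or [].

[13, 47]

Mod squares: a ≡ -32383, b ≡ 356213. Check v ∈ {∞, 2, 3, 5, 7, 11, 13, 47, 53}.
v=5: a=5^0·(≡2), b=5^-2·(≡2) mod 5; (2|5)=-1, (2|5)=-1; (−1)^{0·-2·2}·(-1)^-2·(-1)^0 = +1.
v=3: a=3^-4·(≡2), b=3^-2·(≡2) mod 3; (2|3)=-1, (2|3)=-1; (−1)^{-4·-2·1}·(-1)^-2·(-1)^-4 = +1.
v=∞: -32383 < 0 and 356213 > 0  ⇒  (a,b)_∞ = +1.
v=11: a=11^4·(≡9), b=11^7·(≡7) mod 11; (9|11)=+1, (7|11)=-1; (−1)^{4·7·5}·(+1)^7·(-1)^4 = +1.
v=53: a=53^1·(≡17), b=53^1·(≡24) mod 53; (17|53)=+1, (24|53)=+1; (−1)^{1·1·26}·(+1)^1·(+1)^1 = +1.
v=47: a=47^1·(≡37), b=47^1·(≡14) mod 47; (37|47)=+1, (14|47)=+1; (−1)^{1·1·23}·(+1)^1·(+1)^1 = -1.
v=7: a=7^-4·(≡5), b=7^-6·(≡4) mod 7; (5|7)=-1, (4|7)=+1; (−1)^{-4·-6·3}·(-1)^-6·(+1)^-4 = +1.
v=2: v_2(a)=16, v_2(b)=18; units ≡ 1, 5 (mod 8); ε·ε+αω+βω = 0·0+16·1+18·0 ≡ 0  ⇒  (a,b)_2 = +1.
v=13: a=13^1·(≡6), b=13^1·(≡4) mod 13; (6|13)=-1, (4|13)=+1; (−1)^{1·1·6}·(-1)^1·(+1)^1 = -1.
Ram(-32383, 356213) = {13, 47}; no ℚ_13-point on the conic.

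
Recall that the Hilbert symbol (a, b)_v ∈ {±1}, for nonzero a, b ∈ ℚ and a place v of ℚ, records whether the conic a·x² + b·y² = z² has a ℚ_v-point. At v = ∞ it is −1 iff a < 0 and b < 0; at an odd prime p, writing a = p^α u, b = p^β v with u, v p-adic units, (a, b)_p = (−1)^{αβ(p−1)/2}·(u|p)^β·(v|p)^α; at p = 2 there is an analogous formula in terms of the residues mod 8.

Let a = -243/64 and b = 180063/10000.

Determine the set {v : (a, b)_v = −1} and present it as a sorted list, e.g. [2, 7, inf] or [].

[]

(a, b) ≡ (-3, 247) mod (ℚ^×)²; places V = {2, 3, 5, 13, 19, ∞}.
(a,b)_∞: sgn(-3)=−, sgn(247)=+, so +1.
(a,b)_5: α=0, u≡3; β=-4, v≡3 (mod 5); (3|5)=-1, (3|5)=-1; sign (−1)^0·-1^-4·-1^0 = +1.
(a,b)_3: α=5, u≡2; β=6, v≡1 (mod 3); (2|3)=-1, (1|3)=+1; sign (−1)^0·-1^6·+1^5 = +1.
(a,b)_19: α=0, u≡6; β=1, v≡12 (mod 19); (6|19)=+1, (12|19)=-1; sign (−1)^0·+1^1·-1^0 = +1.
(a,b)_2: α=-6, β=-4; u≡5, v≡7 (mod 8); ε(u)ε(v)=0·1, αω(v)=-6·0, βω(u)=-4·1; sum ≡ 0  ⇒  +1.
(a,b)_13: α=0, u≡9; β=1, v≡2 (mod 13); (9|13)=+1, (2|13)=-1; sign (−1)^0·+1^1·-1^0 = +1.
Ram(a, b) = ∅: the form -3·x² + 247·y² − z² is isotropic over every ℚ_v, so by Hasse–Minkowski it is isotropic over ℚ.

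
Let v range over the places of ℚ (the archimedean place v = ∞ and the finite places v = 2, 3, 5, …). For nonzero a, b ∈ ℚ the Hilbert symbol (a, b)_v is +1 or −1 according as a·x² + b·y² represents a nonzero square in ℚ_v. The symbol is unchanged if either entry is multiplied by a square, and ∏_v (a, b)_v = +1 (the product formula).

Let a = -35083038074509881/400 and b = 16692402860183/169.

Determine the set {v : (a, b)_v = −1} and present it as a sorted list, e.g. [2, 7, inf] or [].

[2, 19]

Mod squares: a ≡ -17081, b ≡ 527. Check v ∈ {∞, 2, 3, 5, 13, 17, 19, 29, 31}.
v=13: a=13^0·(≡9), b=13^-2·(≡11) mod 13; (9|13)=+1, (11|13)=-1; (−1)^{0·-2·6}·(+1)^-2·(-1)^0 = +1.
v=29: a=29^3·(≡28), b=29^2·(≡24) mod 29; (28|29)=+1, (24|29)=+1; (−1)^{3·2·14}·(+1)^2·(+1)^3 = +1.
v=∞: -17081 < 0 and 527 > 0  ⇒  (a,b)_∞ = +1.
v=5: a=5^-2·(≡4), b=5^0·(≡2) mod 5; (4|5)=+1, (2|5)=-1; (−1)^{-2·0·2}·(+1)^0·(-1)^-2 = +1.
v=2: v_2(a)=-4, v_2(b)=0; units ≡ 7, 7 (mod 8); ε·ε+αω+βω = 1·1+-4·0+0·0 ≡ 1  ⇒  (a,b)_2 = -1.
v=31: a=31^1·(≡25), b=31^1·(≡27) mod 31; (25|31)=+1, (27|31)=-1; (−1)^{1·1·15}·(+1)^1·(-1)^1 = +1.
v=3: a=3^4·(≡1), b=3^0·(≡2) mod 3; (1|3)=+1, (2|3)=-1; (−1)^{4·0·1}·(+1)^0·(-1)^4 = +1.
v=17: a=17^4·(≡13), b=17^3·(≡10) mod 17; (13|17)=+1, (10|17)=-1; (−1)^{4·3·8}·(+1)^3·(-1)^4 = +1.
v=19: a=19^3·(≡13), b=19^4·(≡12) mod 19; (13|19)=-1, (12|19)=-1; (−1)^{3·4·9}·(-1)^4·(-1)^3 = -1.
(-17081, 527 / ℚ) ramifies at {2, 19}: a division algebra.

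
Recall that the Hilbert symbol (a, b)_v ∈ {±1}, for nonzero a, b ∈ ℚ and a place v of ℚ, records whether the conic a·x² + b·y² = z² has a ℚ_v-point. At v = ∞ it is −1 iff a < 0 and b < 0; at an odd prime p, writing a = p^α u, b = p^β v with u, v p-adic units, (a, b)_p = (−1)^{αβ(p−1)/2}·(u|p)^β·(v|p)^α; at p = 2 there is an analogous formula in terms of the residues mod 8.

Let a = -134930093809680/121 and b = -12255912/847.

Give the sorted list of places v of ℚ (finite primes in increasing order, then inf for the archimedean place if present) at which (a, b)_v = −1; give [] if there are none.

Mod squares: a ≡ -3705, b ≡ -8246. Check v ∈ {∞, 2, 3, 5, 7, 11, 13, 17, 19, 31}.
v=11: a=11^-2·(≡7), b=11^-2·(≡5) mod 11; (7|11)=-1, (5|11)=+1; (−1)^{-2·-2·5}·(-1)^-2·(+1)^-2 = +1.
v=2: v_2(a)=4, v_2(b)=3; units ≡ 7, 5 (mod 8); ε·ε+αω+βω = 1·0+4·1+3·0 ≡ 0  ⇒  (a,b)_2 = +1.
v=7: a=7^0·(≡3), b=7^-1·(≡5) mod 7; (3|7)=-1, (5|7)=-1; (−1)^{0·-1·3}·(-1)^-1·(-1)^0 = -1.
v=31: a=31^2·(≡23), b=31^1·(≡27) mod 31; (23|31)=-1, (27|31)=-1; (−1)^{2·1·15}·(-1)^1·(-1)^2 = -1.
v=∞: -3705 < 0 and -8246 < 0  ⇒  (a,b)_∞ = -1.
v=19: a=19^3·(≡3), b=19^1·(≡14) mod 19; (3|19)=-1, (14|19)=-1; (−1)^{3·1·9}·(-1)^1·(-1)^3 = -1.
v=13: a=13^1·(≡4), b=13^0·(≡10) mod 13; (4|13)=+1, (10|13)=+1; (−1)^{1·0·6}·(+1)^0·(+1)^1 = +1.
v=17: a=17^0·(≡1), b=17^2·(≡9) mod 17; (1|17)=+1, (9|17)=+1; (−1)^{0·2·8}·(+1)^2·(+1)^0 = +1.
v=3: a=3^9·(≡1), b=3^2·(≡1) mod 3; (1|3)=+1, (1|3)=+1; (−1)^{9·2·1}·(+1)^2·(+1)^9 = +1.
v=5: a=5^1·(≡4), b=5^0·(≡4) mod 5; (4|5)=+1, (4|5)=+1; (−1)^{1·0·2}·(+1)^0·(+1)^1 = +1.
(-3705, -8246 / ℚ) ramifies at {7, 19, 31, ∞}: a division algebra.

[7, 19, 31, inf]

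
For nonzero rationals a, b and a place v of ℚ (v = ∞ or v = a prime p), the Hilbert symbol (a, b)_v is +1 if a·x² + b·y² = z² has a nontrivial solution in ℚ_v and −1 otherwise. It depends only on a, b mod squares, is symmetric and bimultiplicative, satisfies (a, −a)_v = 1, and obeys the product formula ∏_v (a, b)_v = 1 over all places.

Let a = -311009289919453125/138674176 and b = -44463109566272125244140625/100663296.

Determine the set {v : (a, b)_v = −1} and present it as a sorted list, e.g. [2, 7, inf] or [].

(a, b) ≡ (-5005, -6006) mod (ℚ^×)²; places V = {2, 3, 5, 7, 11, 13, 23, ∞}.
(a,b)_23: α=-2, u≡18; β=0, v≡20 (mod 23); (18|23)=+1, (20|23)=-1; sign (−1)^0·+1^0·-1^-2 = +1.
(a,b)_13: α=3, u≡8; β=3, v≡6 (mod 13); (8|13)=-1, (6|13)=-1; sign (−1)^0·-1^3·-1^3 = +1.
(a,b)_5: α=7, u≡1; β=16, v≡4 (mod 5); (1|5)=+1, (4|5)=+1; sign (−1)^0·+1^16·+1^7 = +1.
(a,b)_11: α=3, u≡10; β=5, v≡3 (mod 11); (10|11)=-1, (3|11)=+1; sign (−1)^1·-1^5·+1^3 = +1.
(a,b)_7: α=5, u≡5; β=7, v≡3 (mod 7); (5|7)=-1, (3|7)=-1; sign (−1)^1·-1^7·-1^5 = -1.
(a,b)_2: α=-18, β=-25; u≡3, v≡5 (mod 8); ε(u)ε(v)=1·0, αω(v)=-18·1, βω(u)=-25·1; sum ≡ 1  ⇒  -1.
(a,b)_3: α=4, u≡2; β=-1, v≡2 (mod 3); (2|3)=-1, (2|3)=-1; sign (−1)^0·-1^-1·-1^4 = -1.
(a,b)_∞: sgn(-5005)=−, sgn(-6006)=−, so -1.
(-5005, -6006 / ℚ) ramifies at {2, 3, 7, ∞}: a division algebra.

[2, 3, 7, inf]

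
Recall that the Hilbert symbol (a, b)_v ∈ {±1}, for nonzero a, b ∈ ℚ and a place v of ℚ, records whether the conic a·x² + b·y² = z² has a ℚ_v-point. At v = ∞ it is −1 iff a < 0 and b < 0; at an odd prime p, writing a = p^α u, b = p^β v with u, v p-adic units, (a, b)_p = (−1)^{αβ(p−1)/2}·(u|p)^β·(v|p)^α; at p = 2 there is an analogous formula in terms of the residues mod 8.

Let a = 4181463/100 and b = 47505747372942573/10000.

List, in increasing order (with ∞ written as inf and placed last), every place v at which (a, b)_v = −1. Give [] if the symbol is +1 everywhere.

(a, b) ≡ (143, 2717) mod (ℚ^×)²; places V = {2, 3, 5, 11, 13, 19, ∞}.
(a,b)_11: α=1, u≡6; β=3, v≡4 (mod 11); (6|11)=-1, (4|11)=+1; sign (−1)^1·-1^3·+1^1 = +1.
(a,b)_19: α=2, u≡10; β=5, v≡12 (mod 19); (10|19)=-1, (12|19)=-1; sign (−1)^0·-1^5·-1^2 = -1.
(a,b)_∞: sgn(143)=+, sgn(2717)=+, so +1.
(a,b)_3: α=4, u≡2; β=8, v≡2 (mod 3); (2|3)=-1, (2|3)=-1; sign (−1)^0·-1^8·-1^4 = +1.
(a,b)_2: α=-2, β=-4; u≡7, v≡5 (mod 8); ε(u)ε(v)=1·0, αω(v)=-2·1, βω(u)=-4·0; sum ≡ 0  ⇒  +1.
(a,b)_5: α=-2, u≡2; β=-4, v≡3 (mod 5); (2|5)=-1, (3|5)=-1; sign (−1)^0·-1^-4·-1^-2 = +1.
(a,b)_13: α=1, u≡2; β=3, v≡4 (mod 13); (2|13)=-1, (4|13)=+1; sign (−1)^0·-1^3·+1^1 = -1.
Ram(143, 2717) = {13, 19}; no ℚ_13-point on the conic.

[13, 19]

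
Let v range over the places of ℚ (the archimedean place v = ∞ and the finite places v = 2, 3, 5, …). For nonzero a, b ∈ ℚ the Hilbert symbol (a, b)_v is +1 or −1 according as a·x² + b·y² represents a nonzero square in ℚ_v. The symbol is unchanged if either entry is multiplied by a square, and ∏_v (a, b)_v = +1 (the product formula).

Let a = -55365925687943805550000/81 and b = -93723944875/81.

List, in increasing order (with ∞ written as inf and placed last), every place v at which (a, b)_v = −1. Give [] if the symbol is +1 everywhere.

[7, 11, 23, inf]

Mod squares: a ≡ -16555, b ≡ -2230195. Check v ∈ {∞, 2, 3, 5, 7, 11, 23, 41, 43}.
v=3: a=3^-4·(≡2), b=3^-4·(≡2) mod 3; (2|3)=-1, (2|3)=-1; (−1)^{-4·-4·1}·(-1)^-4·(-1)^-4 = +1.
v=2: v_2(a)=4, v_2(b)=0; units ≡ 5, 5 (mod 8); ε·ε+αω+βω = 0·0+4·1+0·1 ≡ 0  ⇒  (a,b)_2 = +1.
v=41: a=41^4·(≡4), b=41^3·(≡28) mod 41; (4|41)=+1, (28|41)=-1; (−1)^{4·3·20}·(+1)^3·(-1)^4 = +1.
v=7: a=7^1·(≡1), b=7^0·(≡5) mod 7; (1|7)=+1, (5|7)=-1; (−1)^{1·0·3}·(+1)^0·(-1)^1 = -1.
v=5: a=5^5·(≡4), b=5^3·(≡1) mod 5; (4|5)=+1, (1|5)=+1; (−1)^{5·3·2}·(+1)^3·(+1)^5 = +1.
v=43: a=43^3·(≡30), b=43^1·(≡11) mod 43; (30|43)=-1, (11|43)=+1; (−1)^{3·1·21}·(-1)^1·(+1)^3 = +1.
v=11: a=11^3·(≡2), b=11^1·(≡6) mod 11; (2|11)=-1, (6|11)=-1; (−1)^{3·1·5}·(-1)^1·(-1)^3 = -1.
v=∞: -16555 < 0 and -2230195 < 0  ⇒  (a,b)_∞ = -1.
v=23: a=23^2·(≡10), b=23^1·(≡1) mod 23; (10|23)=-1, (1|23)=+1; (−1)^{2·1·11}·(-1)^1·(+1)^2 = -1.
|Ram(-16555, -2230195)| = 4, even; anisotropic at {7, 11, 23, ∞}.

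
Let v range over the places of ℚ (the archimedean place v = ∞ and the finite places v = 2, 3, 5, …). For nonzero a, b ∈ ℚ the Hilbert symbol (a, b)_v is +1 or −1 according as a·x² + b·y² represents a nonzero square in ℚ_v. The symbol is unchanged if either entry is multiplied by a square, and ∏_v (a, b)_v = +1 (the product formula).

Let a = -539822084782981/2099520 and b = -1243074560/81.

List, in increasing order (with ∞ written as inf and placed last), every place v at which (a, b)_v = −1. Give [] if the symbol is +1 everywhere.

[2, 5, 7, 13, 29, inf]

Mod squares: a ≡ -145145, b ≡ -303485. Check v ∈ {∞, 2, 3, 5, 7, 11, 13, 23, 29}.
v=5: a=5^-1·(≡1), b=5^1·(≡3) mod 5; (1|5)=+1, (3|5)=-1; (−1)^{-1·1·2}·(+1)^1·(-1)^-1 = -1.
v=13: a=13^1·(≡2), b=13^1·(≡1) mod 13; (2|13)=-1, (1|13)=+1; (−1)^{1·1·6}·(-1)^1·(+1)^1 = -1.
v=7: a=7^5·(≡5), b=7^1·(≡6) mod 7; (5|7)=-1, (6|7)=-1; (−1)^{5·1·3}·(-1)^1·(-1)^5 = -1.
v=29: a=29^1·(≡17), b=29^1·(≡5) mod 29; (17|29)=-1, (5|29)=+1; (−1)^{1·1·14}·(-1)^1·(+1)^1 = -1.
v=11: a=11^5·(≡5), b=11^0·(≡5) mod 11; (5|11)=+1, (5|11)=+1; (−1)^{5·0·5}·(+1)^0·(+1)^5 = +1.
v=2: v_2(a)=-6, v_2(b)=12; units ≡ 7, 3 (mod 8); ε·ε+αω+βω = 1·1+-6·1+12·0 ≡ 1  ⇒  (a,b)_2 = -1.
v=3: a=3^-8·(≡1), b=3^-4·(≡1) mod 3; (1|3)=+1, (1|3)=+1; (−1)^{-8·-4·1}·(+1)^-4·(+1)^-8 = +1.
v=∞: -145145 < 0 and -303485 < 0  ⇒  (a,b)_∞ = -1.
v=23: a=23^2·(≡12), b=23^1·(≡5) mod 23; (12|23)=+1, (5|23)=-1; (−1)^{2·1·11}·(+1)^1·(-1)^2 = +1.
(-145145, -303485 / ℚ) ramifies at {2, 5, 7, 13, 29, ∞}: a division algebra.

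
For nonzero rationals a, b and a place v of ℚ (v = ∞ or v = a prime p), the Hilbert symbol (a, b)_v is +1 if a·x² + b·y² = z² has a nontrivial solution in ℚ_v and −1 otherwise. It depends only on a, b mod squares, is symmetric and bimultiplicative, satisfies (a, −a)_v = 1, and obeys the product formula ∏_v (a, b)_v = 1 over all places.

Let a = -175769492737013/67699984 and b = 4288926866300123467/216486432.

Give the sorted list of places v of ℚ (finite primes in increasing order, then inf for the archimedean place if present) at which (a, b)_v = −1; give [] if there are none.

[19, 23]

Mod squares: a ≡ -437, b ≡ 86. Check v ∈ {∞, 2, 3, 7, 11, 17, 19, 23, 43}.
v=11: a=11^-4·(≡3), b=11^0·(≡3) mod 11; (3|11)=+1, (3|11)=+1; (−1)^{-4·0·5}·(+1)^0·(+1)^-4 = +1.
v=19: a=19^1·(≡8), b=19^2·(≡12) mod 19; (8|19)=-1, (12|19)=-1; (−1)^{1·2·9}·(-1)^2·(-1)^1 = -1.
v=23: a=23^1·(≡13), b=23^2·(≡5) mod 23; (13|23)=+1, (5|23)=-1; (−1)^{1·2·11}·(+1)^2·(-1)^1 = -1.
v=∞: -437 < 0 and 86 > 0  ⇒  (a,b)_∞ = +1.
v=7: a=7^6·(≡2), b=7^10·(≡2) mod 7; (2|7)=+1, (2|7)=+1; (−1)^{6·10·3}·(+1)^10·(+1)^6 = +1.
v=3: a=3^0·(≡1), b=3^-4·(≡2) mod 3; (1|3)=+1, (2|3)=-1; (−1)^{0·-4·1}·(+1)^-4·(-1)^0 = +1.
v=2: v_2(a)=-4, v_2(b)=-5; units ≡ 3, 3 (mod 8); ε·ε+αω+βω = 1·1+-4·1+-5·1 ≡ 0  ⇒  (a,b)_2 = +1.
v=43: a=43^4·(≡38), b=43^3·(≡27) mod 43; (38|43)=+1, (27|43)=-1; (−1)^{4·3·21}·(+1)^3·(-1)^4 = +1.
v=17: a=17^-2·(≡7), b=17^-4·(≡13) mod 17; (7|17)=-1, (13|17)=+1; (−1)^{-2·-4·8}·(-1)^-4·(+1)^-2 = +1.
|Ram(-437, 86)| = 2, even; anisotropic at {19, 23}.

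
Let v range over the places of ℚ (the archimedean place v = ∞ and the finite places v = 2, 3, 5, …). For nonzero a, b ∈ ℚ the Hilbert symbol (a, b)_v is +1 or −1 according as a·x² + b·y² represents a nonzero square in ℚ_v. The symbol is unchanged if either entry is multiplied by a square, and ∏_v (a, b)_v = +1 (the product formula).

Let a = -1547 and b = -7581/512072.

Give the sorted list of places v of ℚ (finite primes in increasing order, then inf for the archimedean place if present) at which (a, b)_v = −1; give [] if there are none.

Mod squares: a ≡ -1547, b ≡ -42. Check v ∈ {∞, 2, 3, 7, 11, 13, 17, 19, 23}.
v=23: a=23^0·(≡17), b=23^-2·(≡16) mod 23; (17|23)=-1, (16|23)=+1; (−1)^{0·-2·11}·(-1)^-2·(+1)^0 = +1.
v=∞: -1547 < 0 and -42 < 0  ⇒  (a,b)_∞ = -1.
v=3: a=3^0·(≡1), b=3^1·(≡1) mod 3; (1|3)=+1, (1|3)=+1; (−1)^{0·1·1}·(+1)^1·(+1)^0 = +1.
v=11: a=11^0·(≡4), b=11^-2·(≡8) mod 11; (4|11)=+1, (8|11)=-1; (−1)^{0·-2·5}·(+1)^-2·(-1)^0 = +1.
v=13: a=13^1·(≡11), b=13^0·(≡12) mod 13; (11|13)=-1, (12|13)=+1; (−1)^{1·0·6}·(-1)^0·(+1)^1 = +1.
v=19: a=19^0·(≡11), b=19^2·(≡12) mod 19; (11|19)=+1, (12|19)=-1; (−1)^{0·2·9}·(+1)^2·(-1)^0 = +1.
v=17: a=17^1·(≡11), b=17^0·(≡8) mod 17; (11|17)=-1, (8|17)=+1; (−1)^{1·0·8}·(-1)^0·(+1)^1 = +1.
v=2: v_2(a)=0, v_2(b)=-3; units ≡ 5, 3 (mod 8); ε·ε+αω+βω = 0·1+0·1+-3·1 ≡ 1  ⇒  (a,b)_2 = -1.
v=7: a=7^1·(≡3), b=7^1·(≡2) mod 7; (3|7)=-1, (2|7)=+1; (−1)^{1·1·3}·(-1)^1·(+1)^1 = +1.
|Ram(-1547, -42)| = 2, even; anisotropic at {2, ∞}.

[2, inf]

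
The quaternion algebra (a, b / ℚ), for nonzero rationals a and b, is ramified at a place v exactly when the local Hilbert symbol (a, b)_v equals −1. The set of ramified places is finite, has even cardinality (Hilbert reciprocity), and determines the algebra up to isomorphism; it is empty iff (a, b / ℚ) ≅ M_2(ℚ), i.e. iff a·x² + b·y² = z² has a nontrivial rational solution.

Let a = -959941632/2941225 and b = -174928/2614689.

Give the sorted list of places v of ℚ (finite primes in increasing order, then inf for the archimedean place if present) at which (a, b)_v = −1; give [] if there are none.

(a, b) ≡ (-3, -13) mod (ℚ^×)²; places V = {2, 3, 5, 7, 11, 13, 29, 43, ∞}.
(a,b)_43: α=2, u≡4; β=0, v≡29 (mod 43); (4|43)=+1, (29|43)=-1; sign (−1)^0·+1^0·-1^2 = +1.
(a,b)_5: α=-2, u≡2; β=0, v≡3 (mod 5); (2|5)=-1, (3|5)=-1; sign (−1)^0·-1^0·-1^-2 = +1.
(a,b)_3: α=1, u≡2; β=-2, v≡2 (mod 3); (2|3)=-1, (2|3)=-1; sign (−1)^0·-1^-2·-1^1 = -1.
(a,b)_7: α=-6, u≡2; β=-4, v≡4 (mod 7); (2|7)=+1, (4|7)=+1; sign (−1)^0·+1^-4·+1^-6 = +1.
(a,b)_11: α=0, u≡10; β=-2, v≡1 (mod 11); (10|11)=-1, (1|11)=+1; sign (−1)^0·-1^-2·+1^0 = +1.
(a,b)_29: α=0, u≡8; β=2, v≡7 (mod 29); (8|29)=-1, (7|29)=+1; sign (−1)^0·-1^2·+1^0 = +1.
(a,b)_13: α=2, u≡1; β=1, v≡1 (mod 13); (1|13)=+1, (1|13)=+1; sign (−1)^0·+1^1·+1^2 = +1.
(a,b)_∞: sgn(-3)=−, sgn(-13)=−, so -1.
(a,b)_2: α=10, β=4; u≡5, v≡3 (mod 8); ε(u)ε(v)=0·1, αω(v)=10·1, βω(u)=4·1; sum ≡ 0  ⇒  +1.
|Ram(-3, -13)| = 2, even; anisotropic at {3, ∞}.

[3, inf]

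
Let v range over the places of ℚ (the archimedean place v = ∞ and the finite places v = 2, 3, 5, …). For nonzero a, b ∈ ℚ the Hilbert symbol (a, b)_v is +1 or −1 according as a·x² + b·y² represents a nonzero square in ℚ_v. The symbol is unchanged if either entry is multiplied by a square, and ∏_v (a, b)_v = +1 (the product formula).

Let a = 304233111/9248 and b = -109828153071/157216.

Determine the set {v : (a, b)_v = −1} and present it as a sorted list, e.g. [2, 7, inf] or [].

[3, 17]

(a, b) ≡ (78, -1326) mod (ℚ^×)²; places V = {2, 3, 7, 13, 17, 19, ∞}.
(a,b)_7: α=4, u≡4; β=4, v≡4 (mod 7); (4|7)=+1, (4|7)=+1; sign (−1)^0·+1^4·+1^4 = +1.
(a,b)_2: α=-5, β=-5; u≡7, v≡1 (mod 8); ε(u)ε(v)=1·0, αω(v)=-5·0, βω(u)=-5·0; sum ≡ 0  ⇒  +1.
(a,b)_∞: sgn(78)=+, sgn(-1326)=−, so +1.
(a,b)_13: α=1, u≡5; β=1, v≡7 (mod 13); (5|13)=-1, (7|13)=-1; sign (−1)^0·-1^1·-1^1 = +1.
(a,b)_19: α=2, u≡14; β=4, v≡7 (mod 19); (14|19)=-1, (7|19)=+1; sign (−1)^0·-1^4·+1^2 = +1.
(a,b)_3: α=3, u≡2; β=3, v≡2 (mod 3); (2|3)=-1, (2|3)=-1; sign (−1)^1·-1^3·-1^3 = -1.
(a,b)_17: α=-2, u≡14; β=-3, v≡12 (mod 17); (14|17)=-1, (12|17)=-1; sign (−1)^0·-1^-3·-1^-2 = -1.
|Ram(78, -1326)| = 2, even; anisotropic at {3, 17}.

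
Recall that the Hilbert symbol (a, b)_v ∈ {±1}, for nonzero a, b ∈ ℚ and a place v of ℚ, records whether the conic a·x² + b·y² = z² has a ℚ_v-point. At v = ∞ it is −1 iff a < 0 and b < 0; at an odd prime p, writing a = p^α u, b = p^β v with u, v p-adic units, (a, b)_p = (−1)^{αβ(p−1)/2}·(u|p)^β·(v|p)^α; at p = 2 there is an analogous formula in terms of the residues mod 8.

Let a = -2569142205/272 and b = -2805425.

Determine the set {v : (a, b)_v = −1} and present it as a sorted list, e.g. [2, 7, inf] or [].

Mod squares: a ≡ -561085, b ≡ -112217. Check v ∈ {∞, 2, 3, 5, 7, 17, 23, 31, 41}.
v=17: a=17^-1·(≡1), b=17^1·(≡11) mod 17; (1|17)=+1, (11|17)=-1; (−1)^{-1·1·8}·(+1)^1·(-1)^-1 = -1.
v=23: a=23^1·(≡3), b=23^1·(≡17) mod 23; (3|23)=+1, (17|23)=-1; (−1)^{1·1·11}·(+1)^1·(-1)^1 = +1.
v=41: a=41^1·(≡18), b=41^1·(≡4) mod 41; (18|41)=+1, (4|41)=+1; (−1)^{1·1·20}·(+1)^1·(+1)^1 = +1.
v=5: a=5^1·(≡2), b=5^2·(≡3) mod 5; (2|5)=-1, (3|5)=-1; (−1)^{1·2·2}·(-1)^2·(-1)^1 = -1.
v=31: a=31^2·(≡26), b=31^0·(≡13) mod 31; (26|31)=-1, (13|31)=-1; (−1)^{2·0·15}·(-1)^0·(-1)^2 = +1.
v=7: a=7^1·(≡4), b=7^1·(≡3) mod 7; (4|7)=+1, (3|7)=-1; (−1)^{1·1·3}·(+1)^1·(-1)^1 = +1.
v=3: a=3^4·(≡2), b=3^0·(≡1) mod 3; (2|3)=-1, (1|3)=+1; (−1)^{4·0·1}·(-1)^0·(+1)^4 = +1.
v=2: v_2(a)=-4, v_2(b)=0; units ≡ 3, 7 (mod 8); ε·ε+αω+βω = 1·1+-4·0+0·1 ≡ 1  ⇒  (a,b)_2 = -1.
v=∞: -561085 < 0 and -112217 < 0  ⇒  (a,b)_∞ = -1.
|Ram(-561085, -112217)| = 4, even; anisotropic at {2, 5, 17, ∞}.

[2, 5, 17, inf]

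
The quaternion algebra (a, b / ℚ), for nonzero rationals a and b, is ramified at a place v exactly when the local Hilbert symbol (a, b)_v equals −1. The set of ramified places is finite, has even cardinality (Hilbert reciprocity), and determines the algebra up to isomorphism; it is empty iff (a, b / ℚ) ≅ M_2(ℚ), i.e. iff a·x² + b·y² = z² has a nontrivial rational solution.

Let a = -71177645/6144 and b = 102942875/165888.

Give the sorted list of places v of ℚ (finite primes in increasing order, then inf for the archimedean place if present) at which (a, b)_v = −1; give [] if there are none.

Mod squares: a ≡ -30, b ≡ 70. Check v ∈ {∞, 2, 3, 5, 7, 11}.
v=11: a=11^2·(≡4), b=11^0·(≡3) mod 11; (4|11)=+1, (3|11)=+1; (−1)^{2·0·5}·(+1)^0·(+1)^2 = +1.
v=2: v_2(a)=-11, v_2(b)=-11; units ≡ 1, 3 (mod 8); ε·ε+αω+βω = 0·1+-11·1+-11·0 ≡ 1  ⇒  (a,b)_2 = -1.
v=3: a=3^-1·(≡2), b=3^-4·(≡1) mod 3; (2|3)=-1, (1|3)=+1; (−1)^{-1·-4·1}·(-1)^-4·(+1)^-1 = +1.
v=5: a=5^1·(≡4), b=5^3·(≡1) mod 5; (4|5)=+1, (1|5)=+1; (−1)^{1·3·2}·(+1)^3·(+1)^1 = +1.
v=∞: -30 < 0 and 70 > 0  ⇒  (a,b)_∞ = +1.
v=7: a=7^6·(≡5), b=7^7·(≡3) mod 7; (5|7)=-1, (3|7)=-1; (−1)^{6·7·3}·(-1)^7·(-1)^6 = -1.
Ram(-30, 70) = {2, 7}; no ℚ_2-point on the conic.

[2, 7]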